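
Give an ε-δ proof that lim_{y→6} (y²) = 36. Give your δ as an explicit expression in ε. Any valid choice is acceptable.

Let ε > 0. We seek δ > 0 with 0 < |y − 6| < δ ⇒ |y² − 36| < ε.
Factor: y² − 36 = (y − 6)(y + 6), so |y² − 36| = |y − 6|·|y + 6|.
Restrict δ ≤ 2. Then |y − 6| < 2 gives |y| < 8, so by the triangle inequality |y + 6| ≤ 8 + 6 = 14.
Hence |y² − 36| ≤ 14|y − 6|, which is < ε once |y − 6| < ε/14.
Take δ = min(2, ε/14). If 0 < |y − 6| < δ then both bounds hold and |y² − 36| ≤ 14|y − 6| < 14·(ε/14) = ε.

δ = min(2, ε/14)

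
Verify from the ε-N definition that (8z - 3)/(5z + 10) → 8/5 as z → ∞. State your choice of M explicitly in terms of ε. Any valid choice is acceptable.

M = (19/5)/ε

Let ε > 0 be given. We seek M > 0 such that z > M implies |(8z - 3)/(5z + 10) − (8/5)| < ε.
(8z - 3)/(5z + 10) − (8/5) = (5(8z - 3) − 8(5z + 10)) / (5(5z + 10)) = -95/(5(5z + 10)).
For z > 0 we have 5z + 10 > 5z, so |(8z - 3)/(5z + 10) − (8/5)| = 95/(5(5z + 10)) < 95/(5·5z) = (19/5)/z.
Thus |(8z - 3)/(5z + 10) − (8/5)| < ε whenever z > (19/5)/ε.
Take M = (19/5)/ε. If z > M then |(8z - 3)/(5z + 10) − (8/5)| < (19/5)/z < ε.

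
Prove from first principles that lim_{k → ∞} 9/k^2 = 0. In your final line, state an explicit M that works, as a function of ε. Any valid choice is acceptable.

Fix ε > 0. For k ≥ 1, |9/k^2 − 0| = 9/k^2.
9/k^2 < ε ⇔ k^2 > 9/ε ⇔ k > (9/ε)^{1/2}.
Take M = (9/ε)^{1/2}. Then k > M implies 9/k^2 < ε.

M = (9/ε)^{1/2}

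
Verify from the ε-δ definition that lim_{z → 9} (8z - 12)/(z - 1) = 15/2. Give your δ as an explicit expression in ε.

Let ε > 0. We want δ > 0 with 0 < |z − 9| < δ ⇒ |(8z - 12)/(z - 1) − (15/2)| < ε.
Combining over a common denominator, (8z - 12)/(z - 1) − (15/2) = [(8z - 12)·8 − 60·(z - 1)] / [8·(z - 1)] = 4(z − 9) / (8(z - 1)).
So |(8z - 12)/(z - 1) − (15/2)| = 4|z − 9| / (8·|z − 1|).
Require δ ≤ 4, so |z − 1| ≥ |8| − |z − 9| > 8 − 4 = 4.
Hence |(8z - 12)/(z - 1) − (15/2)| < 4|z − 9|/(8·4) = (1/8)|z − 9|, which is < ε once |z − 9| < 8ε.
Take δ = min(4, 8ε). Then 0 < |z − 9| < δ forces both bounds, so |(8z - 12)/(z - 1) − (15/2)| < ε.

δ = min(4, 8ε)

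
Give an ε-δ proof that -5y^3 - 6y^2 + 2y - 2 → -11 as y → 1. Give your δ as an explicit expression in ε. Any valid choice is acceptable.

Suppose ε > 0. We want δ > 0 such that 0 < |y − 1| < δ implies |(-5y^3 - 6y^2 + 2y - 2) + 11| < ε.
(-5y^3 - 6y^2 + 2y - 2) + 11 = -5y^3 - 6y^2 + 2y + 9 = (y − 1)(-5y^2 - 11y - 9).
So |(-5y^3 - 6y^2 + 2y - 2) + 11| = |y − 1|·|-5y^2 - 11y - 9|.
Require δ ≤ 1. Then |y − 1| < 1 gives |y| < 2, and by the triangle inequality |-5y^2 - 11y - 9| ≤ 5·2^2 + 11·2 + 9 = 51.
Hence |(-5y^3 - 6y^2 + 2y - 2) + 11| ≤ 51|y − 1| < ε provided |y − 1| < ε/51.
Choosing δ = min(1, ε/51) ensures both conditions, hence |(-5y^3 - 6y^2 + 2y - 2) + 11| < ε.

δ = min(1, ε/51)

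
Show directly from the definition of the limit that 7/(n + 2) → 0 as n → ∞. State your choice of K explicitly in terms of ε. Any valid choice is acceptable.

Fix ε > 0. For n ≥ 1, |7/(n + 2) − 0| = 7/(n + 2) ≤ 7/n.
We need 7/n < ε, i.e. n > 7/ε.
Take K = 7/ε. If n > K then |7/(n + 2)| ≤ 7/n < ε.

K = 7/ε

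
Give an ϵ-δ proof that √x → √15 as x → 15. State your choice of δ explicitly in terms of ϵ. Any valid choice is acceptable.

Let ϵ > 0. We want δ > 0 such that 0 < |x − 15| < δ implies |√x − √15| < ϵ.
Rationalise: √x − √15 = (x − 15)/(√x + √15), so |√x − √15| = |x − 15|/(√x + √15).
Restrict δ ≤ 15 so that |x − 15| < 15 forces x > 0, and then √x + √15 > √15.
Hence |√x − √15| < |x − 15|/√15, which is < ϵ once |x − 15| < √15·ϵ.
Take δ = min(15, √15·ϵ). If 0 < |x − 15| < δ then x > 0 and |√x − √15| < |x − 15|/√15 < ϵ.

δ = min(15, √15·ϵ)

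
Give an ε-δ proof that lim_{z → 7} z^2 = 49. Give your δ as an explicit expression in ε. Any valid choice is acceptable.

δ = min(1, ε/15)

Let ε > 0. We seek δ > 0 with 0 < |z − 7| < δ ⇒ |z^2 − 49| < ε.
Factor: z^2 − 49 = (z − 7)(z + 7), so |z^2 − 49| = |z − 7|·|z + 7|.
Restrict δ ≤ 1. Then |z − 7| < 1 gives |z| < 8, so by the triangle inequality |z + 7| ≤ 8 + 7 = 15.
Hence |z^2 − 49| ≤ 15|z − 7|, which is < ε once |z − 7| < ε/15.
Take δ = min(1, ε/15). If 0 < |z − 7| < δ then both bounds hold and |z^2 − 49| ≤ 15|z − 7| < 15·(ε/15) = ε.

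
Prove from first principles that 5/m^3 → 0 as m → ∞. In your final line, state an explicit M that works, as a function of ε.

M = (5/ε)^{1/3}

Let ε > 0 be given. For m ≥ 1, |5/m^3 − 0| = 5/m^3.
5/m^3 < ε ⇔ m^3 > 5/ε ⇔ m > (5/ε)^{1/3}.
Take M = (5/ε)^{1/3}. Then m > M implies 5/m^3 < ε.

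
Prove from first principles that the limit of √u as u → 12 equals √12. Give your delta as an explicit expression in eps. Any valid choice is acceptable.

delta = min(12, √12·eps)

Fix eps > 0. We want delta > 0 such that 0 < |u − 12| < delta implies |√u − √12| < eps.
Rationalise: √u − √12 = (u − 12)/(√u + √12), so |√u − √12| = |u − 12|/(√u + √12).
Restrict delta ≤ 12 so that |u − 12| < 12 forces u > 0, and then √u + √12 > √12.
Hence |√u − √12| < |u − 12|/√12, which is < eps once |u − 12| < √12·eps.
Take delta = min(12, √12·eps). If 0 < |u − 12| < delta then u > 0 and |√u − √12| < |u − 12|/√12 < eps.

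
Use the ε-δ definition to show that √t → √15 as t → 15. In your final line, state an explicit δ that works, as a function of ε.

δ = min(15, √15·ε)

Let ε > 0. We want δ > 0 such that 0 < |t − 15| < δ implies |√t − √15| < ε.
Rationalise: √t − √15 = (t − 15)/(√t + √15), so |√t − √15| = |t − 15|/(√t + √15).
Restrict δ ≤ 15 so that |t − 15| < 15 forces t > 0, and then √t + √15 > √15.
Hence |√t − √15| < |t − 15|/√15, which is < ε once |t − 15| < √15·ε.
Take δ = min(15, √15·ε). If 0 < |t − 15| < δ then t > 0 and |√t − √15| < |t − 15|/√15 < ε.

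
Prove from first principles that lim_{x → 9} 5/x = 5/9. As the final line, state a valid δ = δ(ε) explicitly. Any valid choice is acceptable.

δ = min(9/2, (81/10)ε)

Let ε > 0. We seek δ > 0 such that 0 < |x − 9| < δ implies |5/x − (5/9)| < ε.
|5/x − (5/9)| = 5·|9 − x|/(9·|x|) = 5|x − 9|/(9|x|).
Require δ ≤ 9/2 so that |x| > 9 − 9/2 = 9/2, hence 9|x| > 81/2.
Then |5/x − (5/9)| < 5|x − 9|/(81/2), which is < ε when |x − 9| < (81/10)ε.
Take δ = min(9/2, (81/10)ε). Then 0 < |x − 9| < δ gives both |x − 9| < 9/2 and |x − 9| < (81/10)ε, so |5/x − (5/9)| < ε.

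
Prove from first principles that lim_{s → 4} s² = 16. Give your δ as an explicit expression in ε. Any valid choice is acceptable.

δ = min(1, ε/9)

Suppose ε > 0. We seek δ > 0 with 0 < |s − 4| < δ ⇒ |s² − 16| < ε.
Factor: s² − 16 = (s − 4)(s + 4), so |s² − 16| = |s − 4|·|s + 4|.
Restrict δ ≤ 1. Then |s − 4| < 1 gives |s| < 5, so by the triangle inequality |s + 4| ≤ 5 + 4 = 9.
Hence |s² − 16| ≤ 9|s − 4|, which is < ε once |s − 4| < ε/9.
Take δ = min(1, ε/9). If 0 < |s − 4| < δ then both bounds hold and |s² − 16| ≤ 9|s − 4| < 9·(ε/9) = ε.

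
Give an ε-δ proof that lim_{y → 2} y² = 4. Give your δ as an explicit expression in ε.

δ = min(1, ε/5)

Let ε > 0. We seek δ > 0 with 0 < |y − 2| < δ ⇒ |y² − 4| < ε.
Factor: y² − 4 = (y − 2)(y + 2), so |y² − 4| = |y − 2|·|y + 2|.
Restrict δ ≤ 1. Then |y − 2| < 1 gives |y| < 3, so by the triangle inequality |y + 2| ≤ 3 + 2 = 5.
Hence |y² − 4| ≤ 5|y − 2|, which is < ε once |y − 2| < ε/5.
Take δ = min(1, ε/5). If 0 < |y − 2| < δ then both bounds hold and |y² − 4| ≤ 5|y − 2| < 5·(ε/5) = ε.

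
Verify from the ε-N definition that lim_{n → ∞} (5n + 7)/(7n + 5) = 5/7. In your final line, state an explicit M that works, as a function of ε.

Let ε > 0 be given. For n ≥ 1, |(5n + 7)/(7n + 5) − (5/7)| = |24|/(7(7n + 5)) = 24/(7(7n + 5)).
Since 7n + 5 ≥ 7n for n ≥ 1, this is ≤ 24/(7·7n) = (24/49)/n.
So |(5n + 7)/(7n + 5) − (5/7)| < ε whenever n > (24/49)/ε.
Take M = (24/49)/ε. If n > M then |(5n + 7)/(7n + 5) − (5/7)| ≤ (24/49)/n < ε.

M = (24/49)/ε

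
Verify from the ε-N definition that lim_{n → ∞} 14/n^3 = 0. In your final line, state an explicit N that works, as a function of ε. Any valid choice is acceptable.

N = (14/ε)^{1/3}

Let ε > 0. For n ≥ 1, |14/n^3 − 0| = 14/n^3.
14/n^3 < ε ⇔ n^3 > 14/ε ⇔ n > (14/ε)^{1/3}.
Take N = (14/ε)^{1/3}. Then n > N implies 14/n^3 < ε.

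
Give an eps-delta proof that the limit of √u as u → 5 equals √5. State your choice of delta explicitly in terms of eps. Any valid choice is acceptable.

delta = min(5, √5·eps)

Suppose eps > 0. We want delta > 0 such that 0 < |u − 5| < delta implies |√u − √5| < eps.
Rationalise: √u − √5 = (u − 5)/(√u + √5), so |√u − √5| = |u − 5|/(√u + √5).
Restrict delta ≤ 5 so that |u − 5| < 5 forces u > 0, and then √u + √5 > √5.
Hence |√u − √5| < |u − 5|/√5, which is < eps once |u − 5| < √5·eps.
Take delta = min(5, √5·eps). If 0 < |u − 5| < delta then u > 0 and |√u − √5| < |u − 5|/√5 < eps.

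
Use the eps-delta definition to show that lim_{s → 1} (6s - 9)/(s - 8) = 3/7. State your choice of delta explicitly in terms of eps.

Let eps > 0. We want delta > 0 with 0 < |s − 1| < delta ⇒ |(6s - 9)/(s - 8) − (3/7)| < eps.
Combining over a common denominator, (6s - 9)/(s - 8) − (3/7) = [(6s - 9)·(-7) − (-3)·(s - 8)] / [(-7)·(s - 8)] = -39(s − 1) / ((-7)(s - 8)).
So |(6s - 9)/(s - 8) − (3/7)| = 39|s − 1| / (7·|s − 8|).
Require delta ≤ 7/2, so |s − 8| ≥ |-7| − |s − 1| > 7 − 7/2 = 7/2.
Hence |(6s - 9)/(s - 8) − (3/7)| < 39|s − 1|/(7·(7/2)) = (78/49)|s − 1|, which is < eps once |s − 1| < (49/78)eps.
Take delta = min(7/2, (49/78)eps). Then 0 < |s − 1| < delta forces both bounds, so |(6s - 9)/(s - 8) − (3/7)| < eps.

delta = min(7/2, (49/78)eps)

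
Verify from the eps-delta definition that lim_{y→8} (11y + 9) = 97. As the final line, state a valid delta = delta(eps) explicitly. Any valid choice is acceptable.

delta = eps/11

Suppose eps > 0. We need delta > 0 so that 0 < |y − 8| < delta implies |(11y + 9) − 97| < eps.
|(11y + 9) − 97| = |11y - 88| = 11|y − 8|.
So 11|y − 8| < eps exactly when |y − 8| < eps/11.
Choosing delta = eps/11 gives |(11y + 9) − 97| = 11|y − 8| < eps whenever |y − 8| < delta.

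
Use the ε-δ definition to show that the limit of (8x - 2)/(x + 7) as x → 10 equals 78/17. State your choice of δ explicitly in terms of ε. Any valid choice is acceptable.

Let ε > 0. We want δ > 0 with 0 < |x − 10| < δ ⇒ |(8x - 2)/(x + 7) − (78/17)| < ε.
Combining over a common denominator, (8x - 2)/(x + 7) − (78/17) = [(8x - 2)·17 − 78·(x + 7)] / [17·(x + 7)] = 58(x − 10) / (17(x + 7)).
So |(8x - 2)/(x + 7) − (78/17)| = 58|x − 10| / (17·|x + 7|).
Restrict δ ≤ 17/2. Then |x − 10| < 17/2 gives |x + 7| = |(x − 10) + 17| ≥ 17 − 17/2 = 17/2.
Hence |(8x - 2)/(x + 7) − (78/17)| < 58|x − 10|/(17·(17/2)) = (116/289)|x − 10|, which is < ε once |x − 10| < (289/116)ε.
Take δ = min(17/2, (289/116)ε). Then 0 < |x − 10| < δ forces both bounds, so |(8x - 2)/(x + 7) − (78/17)| < ε.

δ = min(17/2, (289/116)ε)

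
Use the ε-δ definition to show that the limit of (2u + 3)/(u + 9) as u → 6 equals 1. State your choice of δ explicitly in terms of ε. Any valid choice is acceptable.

Suppose ε > 0. We want δ > 0 with 0 < |u − 6| < δ ⇒ |(2u + 3)/(u + 9) − 1| < ε.
Combining over a common denominator, (2u + 3)/(u + 9) − 1 = [(2u + 3)·15 − 15·(u + 9)] / [15·(u + 9)] = 15(u − 6) / (15(u + 9)).
So |(2u + 3)/(u + 9) − 1| = 15|u − 6| / (15·|u + 9|).
Require δ ≤ 15/2, so |u + 9| ≥ |15| − |u − 6| > 15 − 15/2 = 15/2.
Hence |(2u + 3)/(u + 9) − 1| < 15|u − 6|/(15·(15/2)) = (2/15)|u − 6|, which is < ε once |u − 6| < (15/2)ε.
Take δ = min(15/2, (15/2)ε). Then 0 < |u − 6| < δ forces both bounds, so |(2u + 3)/(u + 9) − 1| < ε.

δ = min(15/2, (15/2)ε)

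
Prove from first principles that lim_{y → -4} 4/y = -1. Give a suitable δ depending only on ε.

Fix ε > 0. We seek δ > 0 such that 0 < |y + 4| < δ implies |4/y + 1| < ε.
|4/y + 1| = 4·|-4 − y|/(4·|y|) = 4|y + 4|/(4|y|).
Restrict δ ≤ 2. Then |y + 4| < 2 gives |y| > 2, so 4|y| > 8.
Then |4/y + 1| < 4|y + 4|/8, which is < ε when |y + 4| < 2ε.
Take δ = min(2, 2ε). Then 0 < |y + 4| < δ gives both |y + 4| < 2 and |y + 4| < 2ε, so |4/y + 1| < ε.

δ = min(2, 2ε)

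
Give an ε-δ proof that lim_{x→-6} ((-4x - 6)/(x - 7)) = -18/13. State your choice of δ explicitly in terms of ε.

δ = min(13/2, (169/68)ε)

Let ε > 0. We want δ > 0 with 0 < |x + 6| < δ ⇒ |(-4x - 6)/(x - 7) + 18/13| < ε.
Combining over a common denominator, (-4x - 6)/(x - 7) + 18/13 = [(-4x - 6)·(-13) − 18·(x - 7)] / [(-13)·(x - 7)] = 34(x + 6) / ((-13)(x - 7)).
So |(-4x - 6)/(x - 7) + 18/13| = 34|x + 6| / (13·|x − 7|).
Restrict δ ≤ 13/2. Then |x + 6| < 13/2 gives |x − 7| = |(x + 6) + (-13)| ≥ 13 − 13/2 = 13/2.
Hence |(-4x - 6)/(x - 7) + 18/13| < 34|x + 6|/(13·(13/2)) = (68/169)|x + 6|, which is < ε once |x + 6| < (169/68)ε.
Take δ = min(13/2, (169/68)ε). Then 0 < |x + 6| < δ forces both bounds, so |(-4x - 6)/(x - 7) + 18/13| < ε.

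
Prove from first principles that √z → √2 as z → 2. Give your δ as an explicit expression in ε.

Let ε > 0 be given. We want δ > 0 such that 0 < |z − 2| < δ implies |√z − √2| < ε.
Rationalise: √z − √2 = (z − 2)/(√z + √2), so |√z − √2| = |z − 2|/(√z + √2).
Restrict δ ≤ 2 so that |z − 2| < 2 forces z > 0, and then √z + √2 > √2.
Hence |√z − √2| < |z − 2|/√2, which is < ε once |z − 2| < √2·ε.
Take δ = min(2, √2·ε). If 0 < |z − 2| < δ then z > 0 and |√z − √2| < |z − 2|/√2 < ε.

δ = min(2, √2·ε)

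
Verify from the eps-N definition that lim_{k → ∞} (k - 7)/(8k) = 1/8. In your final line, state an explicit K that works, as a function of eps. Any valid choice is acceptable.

Fix eps > 0. For k ≥ 1, |(k - 7)/(8k) − (1/8)| = |-56|/(8(8k)) = 56/(8(8k)).
Since 8k ≥ 8k for k ≥ 1, this is ≤ 56/(8·8k) = (7/8)/k.
So |(k - 7)/(8k) − (1/8)| < eps whenever k > (7/8)/eps.
Take K = (7/8)/eps. If k > K then |(k - 7)/(8k) − (1/8)| ≤ (7/8)/k < eps.

K = (7/8)/eps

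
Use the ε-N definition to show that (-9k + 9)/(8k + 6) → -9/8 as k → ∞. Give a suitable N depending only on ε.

N = (63/32)/ε

Fix ε > 0. For k ≥ 1, |(-9k + 9)/(8k + 6) + 9/8| = |126|/(8(8k + 6)) = 126/(8(8k + 6)).
Since 8k + 6 ≥ 8k for k ≥ 1, this is ≤ 126/(8·8k) = (63/32)/k.
So |(-9k + 9)/(8k + 6) + 9/8| < ε whenever k > (63/32)/ε.
Take N = (63/32)/ε. If k > N then |(-9k + 9)/(8k + 6) + 9/8| ≤ (63/32)/k < ε.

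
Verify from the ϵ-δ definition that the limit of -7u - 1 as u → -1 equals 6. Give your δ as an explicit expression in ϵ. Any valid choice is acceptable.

Suppose ϵ > 0. We need δ > 0 so that 0 < |u + 1| < δ implies |(-7u - 1) − 6| < ϵ.
Since (-7u - 1) − 6 = -7(u + 1), we have |(-7u - 1) − 6| = 7|u + 1|.
Thus it suffices that |u + 1| < ϵ/7.
Take δ = ϵ/7. If 0 < |u + 1| < δ then |(-7u - 1) − 6| = 7|u + 1| < 7·(ϵ/7) = ϵ.

δ = ϵ/7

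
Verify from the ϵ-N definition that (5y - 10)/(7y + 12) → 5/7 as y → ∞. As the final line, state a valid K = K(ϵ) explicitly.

Let ϵ > 0. We seek K > 0 such that y > K implies |(5y - 10)/(7y + 12) − (5/7)| < ϵ.
(5y - 10)/(7y + 12) − (5/7) = (7(5y - 10) − 5(7y + 12)) / (7(7y + 12)) = -130/(7(7y + 12)).
For y > 0 we have 7y + 12 > 7y, so |(5y - 10)/(7y + 12) − (5/7)| = 130/(7(7y + 12)) < 130/(7·7y) = (130/49)/y.
Thus |(5y - 10)/(7y + 12) − (5/7)| < ϵ whenever y > (130/49)/ϵ.
Take K = (130/49)/ϵ. If y > K then |(5y - 10)/(7y + 12) − (5/7)| < (130/49)/y < ϵ.

K = (130/49)/ϵ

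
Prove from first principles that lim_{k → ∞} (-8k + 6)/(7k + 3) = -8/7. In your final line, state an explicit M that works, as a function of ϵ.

Let ϵ > 0. For k ≥ 1, |(-8k + 6)/(7k + 3) + 8/7| = |66|/(7(7k + 3)) = 66/(7(7k + 3)).
Since 7k + 3 ≥ 7k for k ≥ 1, this is ≤ 66/(7·7k) = (66/49)/k.
So |(-8k + 6)/(7k + 3) + 8/7| < ϵ whenever k > (66/49)/ϵ.
Take M = (66/49)/ϵ. If k > M then |(-8k + 6)/(7k + 3) + 8/7| ≤ (66/49)/k < ϵ.

M = (66/49)/ϵ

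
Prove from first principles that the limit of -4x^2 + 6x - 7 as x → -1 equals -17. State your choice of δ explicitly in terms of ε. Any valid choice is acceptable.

δ = min(1, ε/18)

Suppose ε > 0. We want δ > 0 such that 0 < |x + 1| < δ implies |(-4x^2 + 6x - 7) + 17| < ε.
(-4x^2 + 6x - 7) + 17 = -4x^2 + 6x + 10 = (x + 1)(-4x + 10).
So |(-4x^2 + 6x - 7) + 17| = |x + 1|·|-4x + 10|.
Require δ ≤ 1. Then |x + 1| < 1 gives |x| < 2, and by the triangle inequality |-4x + 10| ≤ 4·2 + 10 = 18.
Hence |(-4x^2 + 6x - 7) + 17| ≤ 18|x + 1| < ε provided |x + 1| < ε/18.
Choosing δ = min(1, ε/18) ensures both conditions, hence |(-4x^2 + 6x - 7) + 17| < ε.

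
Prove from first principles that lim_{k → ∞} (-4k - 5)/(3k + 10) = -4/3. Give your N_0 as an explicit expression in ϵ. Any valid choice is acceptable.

N_0 = (25/9)/ϵ

Let ϵ > 0 be given. For k ≥ 1, |(-4k - 5)/(3k + 10) + 4/3| = |25|/(3(3k + 10)) = 25/(3(3k + 10)).
Since 3k + 10 ≥ 3k for k ≥ 1, this is ≤ 25/(3·3k) = (25/9)/k.
So |(-4k - 5)/(3k + 10) + 4/3| < ϵ whenever k > (25/9)/ϵ.
Take N_0 = (25/9)/ϵ. If k > N_0 then |(-4k - 5)/(3k + 10) + 4/3| ≤ (25/9)/k < ϵ.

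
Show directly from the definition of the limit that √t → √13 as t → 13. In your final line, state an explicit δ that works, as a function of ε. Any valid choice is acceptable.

δ = min(13, √13·ε)

Let ε > 0 be given. We want δ > 0 such that 0 < |t − 13| < δ implies |√t − √13| < ε.
Multiplying by the conjugate, |√t − √13| = |t − 13|/(√t + √13).
Restrict δ ≤ 13 so that |t − 13| < 13 forces t > 0, and then √t + √13 > √13.
Hence |√t − √13| < |t − 13|/√13, which is < ε once |t − 13| < √13·ε.
Take δ = min(13, √13·ε). If 0 < |t − 13| < δ then t > 0 and |√t − √13| < |t − 13|/√13 < ε.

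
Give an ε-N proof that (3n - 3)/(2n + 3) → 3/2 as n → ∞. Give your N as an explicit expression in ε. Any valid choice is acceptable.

N = (15/4)/ε

Fix ε > 0. For n ≥ 1, |(3n - 3)/(2n + 3) − (3/2)| = |-15|/(2(2n + 3)) = 15/(2(2n + 3)).
Since 2n + 3 ≥ 2n for n ≥ 1, this is ≤ 15/(2·2n) = (15/4)/n.
So |(3n - 3)/(2n + 3) − (3/2)| < ε whenever n > (15/4)/ε.
Take N = (15/4)/ε. If n > N then |(3n - 3)/(2n + 3) − (3/2)| ≤ (15/4)/n < ε.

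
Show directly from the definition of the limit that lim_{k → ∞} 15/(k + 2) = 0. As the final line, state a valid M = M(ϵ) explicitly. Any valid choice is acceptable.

Let ϵ > 0. For k ≥ 1, |15/(k + 2) − 0| = 15/(k + 2) ≤ 15/k.
We need 15/k < ϵ, i.e. k > 15/ϵ.
Take M = 15/ϵ. If k > M then |15/(k + 2)| ≤ 15/k < ϵ.

M = 15/ϵ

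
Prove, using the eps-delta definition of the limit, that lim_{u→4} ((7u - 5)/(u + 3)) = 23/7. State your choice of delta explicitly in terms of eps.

delta = min(7/2, (49/52)eps)

Fix eps > 0. We want delta > 0 with 0 < |u − 4| < delta ⇒ |(7u - 5)/(u + 3) − (23/7)| < eps.
Combining over a common denominator, (7u - 5)/(u + 3) − (23/7) = [(7u - 5)·7 − 23·(u + 3)] / [7·(u + 3)] = 26(u − 4) / (7(u + 3)).
So |(7u - 5)/(u + 3) − (23/7)| = 26|u − 4| / (7·|u + 3|).
Restrict delta ≤ 7/2. Then |u − 4| < 7/2 gives |u + 3| = |(u − 4) + 7| ≥ 7 − 7/2 = 7/2.
Hence |(7u - 5)/(u + 3) − (23/7)| < 26|u − 4|/(7·(7/2)) = (52/49)|u − 4|, which is < eps once |u − 4| < (49/52)eps.
Take delta = min(7/2, (49/52)eps). Then 0 < |u − 4| < delta forces both bounds, so |(7u - 5)/(u + 3) − (23/7)| < eps.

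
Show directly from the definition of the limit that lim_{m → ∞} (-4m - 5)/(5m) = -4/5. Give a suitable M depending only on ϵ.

Suppose ϵ > 0. For m ≥ 1, |(-4m - 5)/(5m) + 4/5| = |-25|/(5(5m)) = 25/(5(5m)).
Since 5m ≥ 5m for m ≥ 1, this is ≤ 25/(5·5m) = 1/m.
So |(-4m - 5)/(5m) + 4/5| < ϵ whenever m > 1/ϵ.
Take M = 1/ϵ. If m > M then |(-4m - 5)/(5m) + 4/5| ≤ 1/m < ϵ.

M = 1/ϵ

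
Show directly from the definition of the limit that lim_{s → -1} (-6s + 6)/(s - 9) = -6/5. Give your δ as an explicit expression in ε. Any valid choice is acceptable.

δ = min(5, (25/24)ε)

Let ε > 0. We want δ > 0 with 0 < |s + 1| < δ ⇒ |(-6s + 6)/(s - 9) + 6/5| < ε.
Combining over a common denominator, (-6s + 6)/(s - 9) + 6/5 = [(-6s + 6)·(-10) − 12·(s - 9)] / [(-10)·(s - 9)] = 48(s + 1) / ((-10)(s - 9)).
So |(-6s + 6)/(s - 9) + 6/5| = 48|s + 1| / (10·|s − 9|).
Require δ ≤ 5, so |s − 9| ≥ |-10| − |s + 1| > 10 − 5 = 5.
Hence |(-6s + 6)/(s - 9) + 6/5| < 48|s + 1|/(10·5) = (24/25)|s + 1|, which is < ε once |s + 1| < (25/24)ε.
Take δ = min(5, (25/24)ε). Then 0 < |s + 1| < δ forces both bounds, so |(-6s + 6)/(s - 9) + 6/5| < ε.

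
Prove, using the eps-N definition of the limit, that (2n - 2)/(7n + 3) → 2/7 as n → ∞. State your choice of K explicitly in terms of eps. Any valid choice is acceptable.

Suppose eps > 0. For n ≥ 1, |(2n - 2)/(7n + 3) − (2/7)| = |-20|/(7(7n + 3)) = 20/(7(7n + 3)).
Since 7n + 3 ≥ 7n for n ≥ 1, this is ≤ 20/(7·7n) = (20/49)/n.
So |(2n - 2)/(7n + 3) − (2/7)| < eps whenever n > (20/49)/eps.
Take K = (20/49)/eps. If n > K then |(2n - 2)/(7n + 3) − (2/7)| ≤ (20/49)/n < eps.

K = (20/49)/eps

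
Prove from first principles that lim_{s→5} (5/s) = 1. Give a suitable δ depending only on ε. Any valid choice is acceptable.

Let ε > 0. We seek δ > 0 such that 0 < |s − 5| < δ implies |5/s − 1| < ε.
|5/s − 1| = 5·|5 − s|/(5·|s|) = 5|s − 5|/(5|s|).
Require δ ≤ 5/2 so that |s| > 5 − 5/2 = 5/2, hence 5|s| > 25/2.
Then |5/s − 1| < 5|s − 5|/(25/2), which is < ε when |s − 5| < (5/2)ε.
Take δ = min(5/2, (5/2)ε). Then 0 < |s − 5| < δ gives both |s − 5| < 5/2 and |s − 5| < (5/2)ε, so |5/s − 1| < ε.

δ = min(5/2, (5/2)ε)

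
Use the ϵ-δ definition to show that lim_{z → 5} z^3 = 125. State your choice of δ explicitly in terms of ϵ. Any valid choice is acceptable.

Let ϵ > 0. We seek δ > 0 with 0 < |z − 5| < δ ⇒ |z^3 − 125| < ϵ.
Factor: z^3 − 125 = (z − 5)(z^2 + 5z + 25), so |z^3 − 125| = |z − 5|·|z^2 + 5z + 25|.
Impose δ ≤ 2 so that |z| < 7; then |z^2 + 5z + 25| ≤ 109.
Hence |z^3 − 125| ≤ 109|z − 5|, which is < ϵ once |z − 5| < ϵ/109.
Take δ = min(2, ϵ/109). If 0 < |z − 5| < δ then both bounds hold and |z^3 − 125| ≤ 109|z − 5| < 109·(ϵ/109) = ϵ.

δ = min(2, ϵ/109)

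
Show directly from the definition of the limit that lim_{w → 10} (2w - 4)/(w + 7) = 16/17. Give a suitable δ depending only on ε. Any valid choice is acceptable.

δ = min(17/2, (289/36)ε)

Let ε > 0 be given. We want δ > 0 with 0 < |w − 10| < δ ⇒ |(2w - 4)/(w + 7) − (16/17)| < ε.
Combining over a common denominator, (2w - 4)/(w + 7) − (16/17) = [(2w - 4)·17 − 16·(w + 7)] / [17·(w + 7)] = 18(w − 10) / (17(w + 7)).
So |(2w - 4)/(w + 7) − (16/17)| = 18|w − 10| / (17·|w + 7|).
Require δ ≤ 17/2, so |w + 7| ≥ |17| − |w − 10| > 17 − 17/2 = 17/2.
Hence |(2w - 4)/(w + 7) − (16/17)| < 18|w − 10|/(17·(17/2)) = (36/289)|w − 10|, which is < ε once |w − 10| < (289/36)ε.
Take δ = min(17/2, (289/36)ε). Then 0 < |w − 10| < δ forces both bounds, so |(2w - 4)/(w + 7) − (16/17)| < ε.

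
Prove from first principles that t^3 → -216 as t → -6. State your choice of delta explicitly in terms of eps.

Let eps > 0. We seek delta > 0 with 0 < |t + 6| < delta ⇒ |t^3 + 216| < eps.
Factor: t^3 + 216 = (t + 6)(t^2 - 6t + 36), so |t^3 + 216| = |t + 6|·|t^2 - 6t + 36|.
Impose delta ≤ 1 so that |t| < 7; then |t^2 - 6t + 36| ≤ 127.
Hence |t^3 + 216| ≤ 127|t + 6|, which is < eps once |t + 6| < eps/127.
Take delta = min(1, eps/127). If 0 < |t + 6| < delta then both bounds hold and |t^3 + 216| ≤ 127|t + 6| < 127·(eps/127) = eps.

delta = min(1, eps/127)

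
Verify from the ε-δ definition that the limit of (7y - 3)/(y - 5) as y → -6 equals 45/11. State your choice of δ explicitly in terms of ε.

Let ε > 0. We want δ > 0 with 0 < |y + 6| < δ ⇒ |(7y - 3)/(y - 5) − (45/11)| < ε.
Combining over a common denominator, (7y - 3)/(y - 5) − (45/11) = [(7y - 3)·(-11) − (-45)·(y - 5)] / [(-11)·(y - 5)] = -32(y + 6) / ((-11)(y - 5)).
So |(7y - 3)/(y - 5) − (45/11)| = 32|y + 6| / (11·|y − 5|).
Require δ ≤ 11/2, so |y − 5| ≥ |-11| − |y + 6| > 11 − 11/2 = 11/2.
Hence |(7y - 3)/(y - 5) − (45/11)| < 32|y + 6|/(11·(11/2)) = (64/121)|y + 6|, which is < ε once |y + 6| < (121/64)ε.
Take δ = min(11/2, (121/64)ε). Then 0 < |y + 6| < δ forces both bounds, so |(7y - 3)/(y - 5) − (45/11)| < ε.

δ = min(11/2, (121/64)ε)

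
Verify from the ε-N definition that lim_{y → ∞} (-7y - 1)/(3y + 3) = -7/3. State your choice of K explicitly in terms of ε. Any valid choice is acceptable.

Suppose ε > 0. We seek K > 0 such that y > K implies |(-7y - 1)/(3y + 3) + 7/3| < ε.
(-7y - 1)/(3y + 3) + 7/3 = (3(-7y - 1) − (-7)(3y + 3)) / (3(3y + 3)) = 18/(3(3y + 3)).
For y > 0 we have 3y + 3 > 3y, so |(-7y - 1)/(3y + 3) + 7/3| = 18/(3(3y + 3)) < 18/(3·3y) = 2/y.
Thus |(-7y - 1)/(3y + 3) + 7/3| < ε whenever y > 2/ε.
Take K = 2/ε. If y > K then |(-7y - 1)/(3y + 3) + 7/3| < 2/y < ε.

K = 2/ε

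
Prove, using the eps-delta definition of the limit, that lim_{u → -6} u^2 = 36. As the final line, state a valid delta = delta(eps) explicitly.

delta = min(1, eps/13)

Suppose eps > 0. We seek delta > 0 with 0 < |u + 6| < delta ⇒ |u^2 − 36| < eps.
Factor: u^2 − 36 = (u + 6)(u - 6), so |u^2 − 36| = |u + 6|·|u - 6|.
Impose delta ≤ 1 so that |u| < 7; then |u - 6| ≤ 13.
Hence |u^2 − 36| ≤ 13|u + 6|, which is < eps once |u + 6| < eps/13.
Take delta = min(1, eps/13). If 0 < |u + 6| < delta then both bounds hold and |u^2 − 36| ≤ 13|u + 6| < 13·(eps/13) = eps.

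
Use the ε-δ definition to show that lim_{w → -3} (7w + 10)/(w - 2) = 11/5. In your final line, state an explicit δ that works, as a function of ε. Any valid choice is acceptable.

Suppose ε > 0. We want δ > 0 with 0 < |w + 3| < δ ⇒ |(7w + 10)/(w - 2) − (11/5)| < ε.
Combining over a common denominator, (7w + 10)/(w - 2) − (11/5) = [(7w + 10)·(-5) − (-11)·(w - 2)] / [(-5)·(w - 2)] = -24(w + 3) / ((-5)(w - 2)).
So |(7w + 10)/(w - 2) − (11/5)| = 24|w + 3| / (5·|w − 2|).
Restrict δ ≤ 5/2. Then |w + 3| < 5/2 gives |w − 2| = |(w + 3) + (-5)| ≥ 5 − 5/2 = 5/2.
Hence |(7w + 10)/(w - 2) − (11/5)| < 24|w + 3|/(5·(5/2)) = (48/25)|w + 3|, which is < ε once |w + 3| < (25/48)ε.
Take δ = min(5/2, (25/48)ε). Then 0 < |w + 3| < δ forces both bounds, so |(7w + 10)/(w - 2) − (11/5)| < ε.

δ = min(5/2, (25/48)ε)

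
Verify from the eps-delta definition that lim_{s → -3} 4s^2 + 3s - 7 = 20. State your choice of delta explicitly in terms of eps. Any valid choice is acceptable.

delta = min(1, eps/25)

Suppose eps > 0. We want delta > 0 such that 0 < |s + 3| < delta implies |(4s^2 + 3s - 7) − 20| < eps.
(4s^2 + 3s - 7) − 20 = 4s^2 + 3s - 27 = (s + 3)(4s - 9).
So |(4s^2 + 3s - 7) − 20| = |s + 3|·|4s - 9|.
Require delta ≤ 1. Then |s + 3| < 1 gives |s| < 4, and by the triangle inequality |4s - 9| ≤ 4·4 + 9 = 25.
Hence |(4s^2 + 3s - 7) − 20| ≤ 25|s + 3| < eps provided |s + 3| < eps/25.
Take delta = min(1, eps/25). Then 0 < |s + 3| < delta gives both |s + 3| < 1 and |s + 3| < eps/25, so |(4s^2 + 3s - 7) − 20| < eps.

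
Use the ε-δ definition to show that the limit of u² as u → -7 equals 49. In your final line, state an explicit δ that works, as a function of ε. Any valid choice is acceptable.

Let ε > 0. We seek δ > 0 with 0 < |u + 7| < δ ⇒ |u² − 49| < ε.
Factor: u² − 49 = (u + 7)(u - 7), so |u² − 49| = |u + 7|·|u - 7|.
Restrict δ ≤ 1. Then |u + 7| < 1 gives |u| < 8, so by the triangle inequality |u - 7| ≤ 8 + 7 = 15.
Hence |u² − 49| ≤ 15|u + 7|, which is < ε once |u + 7| < ε/15.
Take δ = min(1, ε/15). If 0 < |u + 7| < δ then both bounds hold and |u² − 49| ≤ 15|u + 7| < 15·(ε/15) = ε.

δ = min(1, ε/15)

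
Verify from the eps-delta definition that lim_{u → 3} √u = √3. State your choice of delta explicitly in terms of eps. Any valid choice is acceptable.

Let eps > 0 be given. We want delta > 0 such that 0 < |u − 3| < delta implies |√u − √3| < eps.
Rationalise: √u − √3 = (u − 3)/(√u + √3), so |√u − √3| = |u − 3|/(√u + √3).
Restrict delta ≤ 3 so that |u − 3| < 3 forces u > 0, and then √u + √3 > √3.
Hence |√u − √3| < |u − 3|/√3, which is < eps once |u − 3| < √3·eps.
Take delta = min(3, √3·eps). If 0 < |u − 3| < delta then u > 0 and |√u − √3| < |u − 3|/√3 < eps.

delta = min(3, √3·eps)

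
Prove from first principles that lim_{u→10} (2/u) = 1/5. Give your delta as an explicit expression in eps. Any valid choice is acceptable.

delta = min(5, 25eps)

Let eps > 0. We seek delta > 0 such that 0 < |u − 10| < delta implies |2/u − (1/5)| < eps.
|2/u − (1/5)| = 2·|10 − u|/(10·|u|) = 2|u − 10|/(10|u|).
Require delta ≤ 5 so that |u| > 10 − 5 = 5, hence 10|u| > 50.
Then |2/u − (1/5)| < 2|u − 10|/50, which is < eps when |u − 10| < 25eps.
Take delta = min(5, 25eps). Then 0 < |u − 10| < delta gives both |u − 10| < 5 and |u − 10| < 25eps, so |2/u − (1/5)| < eps.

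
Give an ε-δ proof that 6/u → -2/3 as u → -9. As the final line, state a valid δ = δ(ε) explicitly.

Suppose ε > 0. We seek δ > 0 such that 0 < |u + 9| < δ implies |6/u + 2/3| < ε.
|6/u + 2/3| = 6·|-9 − u|/(9·|u|) = 6|u + 9|/(9|u|).
Restrict δ ≤ 9/2. Then |u + 9| < 9/2 gives |u| > 9/2, so 9|u| > 81/2.
Then |6/u + 2/3| < 6|u + 9|/(81/2), which is < ε when |u + 9| < (27/4)ε.
Take δ = min(9/2, (27/4)ε). Then 0 < |u + 9| < δ gives both |u + 9| < 9/2 and |u + 9| < (27/4)ε, so |6/u + 2/3| < ε.

δ = min(9/2, (27/4)ε)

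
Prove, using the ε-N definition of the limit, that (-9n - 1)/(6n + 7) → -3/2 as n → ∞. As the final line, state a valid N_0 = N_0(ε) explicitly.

Fix ε > 0. For n ≥ 1, |(-9n - 1)/(6n + 7) + 3/2| = |57|/(6(6n + 7)) = 57/(6(6n + 7)).
Since 6n + 7 ≥ 6n for n ≥ 1, this is ≤ 57/(6·6n) = (19/12)/n.
So |(-9n - 1)/(6n + 7) + 3/2| < ε whenever n > (19/12)/ε.
Take N_0 = (19/12)/ε. If n > N_0 then |(-9n - 1)/(6n + 7) + 3/2| ≤ (19/12)/n < ε.

N_0 = (19/12)/ε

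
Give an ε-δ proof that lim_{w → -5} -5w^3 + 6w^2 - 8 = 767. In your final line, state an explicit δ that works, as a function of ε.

Let ε > 0 be given. We want δ > 0 such that 0 < |w + 5| < δ implies |(-5w^3 + 6w^2 - 8) − 767| < ε.
(-5w^3 + 6w^2 - 8) − 767 = -5w^3 + 6w^2 - 775 = (w + 5)(-5w^2 + 31w - 155).
So |(-5w^3 + 6w^2 - 8) − 767| = |w + 5|·|-5w^2 + 31w - 155|.
Require δ ≤ 1. Then |w + 5| < 1 gives |w| < 6, and by the triangle inequality |-5w^2 + 31w - 155| ≤ 5·6^2 + 31·6 + 155 = 521.
Hence |(-5w^3 + 6w^2 - 8) − 767| ≤ 521|w + 5| < ε provided |w + 5| < ε/521.
Take δ = min(1, ε/521). Then 0 < |w + 5| < δ gives both |w + 5| < 1 and |w + 5| < ε/521, so |(-5w^3 + 6w^2 - 8) − 767| < ε.

δ = min(1, ε/521)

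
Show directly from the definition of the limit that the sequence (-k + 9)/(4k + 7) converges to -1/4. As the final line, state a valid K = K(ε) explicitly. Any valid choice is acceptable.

K = (43/16)/ε

Suppose ε > 0. For k ≥ 1, |(-k + 9)/(4k + 7) + 1/4| = |43|/(4(4k + 7)) = 43/(4(4k + 7)).
Since 4k + 7 ≥ 4k for k ≥ 1, this is ≤ 43/(4·4k) = (43/16)/k.
So |(-k + 9)/(4k + 7) + 1/4| < ε whenever k > (43/16)/ε.
Take K = (43/16)/ε. If k > K then |(-k + 9)/(4k + 7) + 1/4| ≤ (43/16)/k < ε.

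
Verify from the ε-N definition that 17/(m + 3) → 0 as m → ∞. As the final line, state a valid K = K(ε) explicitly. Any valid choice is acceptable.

K = 17/ε

Fix ε > 0. For m ≥ 1, |17/(m + 3) − 0| = 17/(m + 3) ≤ 17/m.
We need 17/m < ε, i.e. m > 17/ε.
Take K = 17/ε. If m > K then |17/(m + 3)| ≤ 17/m < ε.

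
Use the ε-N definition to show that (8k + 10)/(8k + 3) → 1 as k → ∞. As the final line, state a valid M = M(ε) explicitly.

Fix ε > 0. For k ≥ 1, |(8k + 10)/(8k + 3) − 1| = |56|/(8(8k + 3)) = 56/(8(8k + 3)).
Since 8k + 3 ≥ 8k for k ≥ 1, this is ≤ 56/(8·8k) = (7/8)/k.
So |(8k + 10)/(8k + 3) − 1| < ε whenever k > (7/8)/ε.
Take M = (7/8)/ε. If k > M then |(8k + 10)/(8k + 3) − 1| ≤ (7/8)/k < ε.

M = (7/8)/ε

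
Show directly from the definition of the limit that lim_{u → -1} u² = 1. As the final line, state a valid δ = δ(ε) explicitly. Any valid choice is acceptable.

Let ε > 0 be given. We seek δ > 0 with 0 < |u + 1| < δ ⇒ |u² − 1| < ε.
Factor: u² − 1 = (u + 1)(u - 1), so |u² − 1| = |u + 1|·|u - 1|.
Impose δ ≤ 1 so that |u| < 2; then |u - 1| ≤ 3.
Hence |u² − 1| ≤ 3|u + 1|, which is < ε once |u + 1| < ε/3.
Take δ = min(1, ε/3). If 0 < |u + 1| < δ then both bounds hold and |u² − 1| ≤ 3|u + 1| < 3·(ε/3) = ε.

δ = min(1, ε/3)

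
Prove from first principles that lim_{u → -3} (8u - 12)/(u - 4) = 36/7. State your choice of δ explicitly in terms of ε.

δ = min(7/2, (49/40)ε)

Fix ε > 0. We want δ > 0 with 0 < |u + 3| < δ ⇒ |(8u - 12)/(u - 4) − (36/7)| < ε.
Combining over a common denominator, (8u - 12)/(u - 4) − (36/7) = [(8u - 12)·(-7) − (-36)·(u - 4)] / [(-7)·(u - 4)] = -20(u + 3) / ((-7)(u - 4)).
So |(8u - 12)/(u - 4) − (36/7)| = 20|u + 3| / (7·|u − 4|).
Require δ ≤ 7/2, so |u − 4| ≥ |-7| − |u + 3| > 7 − 7/2 = 7/2.
Hence |(8u - 12)/(u - 4) − (36/7)| < 20|u + 3|/(7·(7/2)) = (40/49)|u + 3|, which is < ε once |u + 3| < (49/40)ε.
Take δ = min(7/2, (49/40)ε). Then 0 < |u + 3| < δ forces both bounds, so |(8u - 12)/(u - 4) − (36/7)| < ε.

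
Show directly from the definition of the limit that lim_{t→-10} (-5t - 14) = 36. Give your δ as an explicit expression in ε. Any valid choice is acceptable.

Let ε > 0. We need δ > 0 so that 0 < |t + 10| < δ implies |(-5t - 14) − 36| < ε.
|(-5t - 14) − 36| = |-5t - 50| = 5|t + 10|.
So 5|t + 10| < ε exactly when |t + 10| < ε/5.
Take δ = ε/5. If 0 < |t + 10| < δ then |(-5t - 14) − 36| = 5|t + 10| < 5·(ε/5) = ε.

δ = ε/5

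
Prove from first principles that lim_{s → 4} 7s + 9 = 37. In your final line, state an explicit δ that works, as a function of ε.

δ = ε/7

Suppose ε > 0. We need δ > 0 so that 0 < |s − 4| < δ implies |(7s + 9) − 37| < ε.
|(7s + 9) − 37| = |7s - 28| = 7|s − 4|.
Thus it suffices that |s − 4| < ε/7.
Choosing δ = ε/7 gives |(7s + 9) − 37| = 7|s − 4| < ε whenever |s − 4| < δ.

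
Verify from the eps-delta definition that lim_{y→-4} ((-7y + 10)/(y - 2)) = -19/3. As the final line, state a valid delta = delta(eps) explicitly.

delta = min(3, (9/2)eps)

Fix eps > 0. We want delta > 0 with 0 < |y + 4| < delta ⇒ |(-7y + 10)/(y - 2) + 19/3| < eps.
Combining over a common denominator, (-7y + 10)/(y - 2) + 19/3 = [(-7y + 10)·(-6) − 38·(y - 2)] / [(-6)·(y - 2)] = 4(y + 4) / ((-6)(y - 2)).
So |(-7y + 10)/(y - 2) + 19/3| = 4|y + 4| / (6·|y − 2|).
Restrict delta ≤ 3. Then |y + 4| < 3 gives |y − 2| = |(y + 4) + (-6)| ≥ 6 − 3 = 3.
Hence |(-7y + 10)/(y - 2) + 19/3| < 4|y + 4|/(6·3) = (2/9)|y + 4|, which is < eps once |y + 4| < (9/2)eps.
Take delta = min(3, (9/2)eps). Then 0 < |y + 4| < delta forces both bounds, so |(-7y + 10)/(y - 2) + 19/3| < eps.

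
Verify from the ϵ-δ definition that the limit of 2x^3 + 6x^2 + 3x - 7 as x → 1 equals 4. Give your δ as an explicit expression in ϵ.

δ = min(2, ϵ/53)

Let ϵ > 0. We want δ > 0 such that 0 < |x − 1| < δ implies |(2x^3 + 6x^2 + 3x - 7) − 4| < ϵ.
(2x^3 + 6x^2 + 3x - 7) − 4 = 2x^3 + 6x^2 + 3x - 11 = (x − 1)(2x^2 + 8x + 11).
So |(2x^3 + 6x^2 + 3x - 7) − 4| = |x − 1|·|2x^2 + 8x + 11|.
Assume first that |x − 1| < 2, so |x| < 3. Then |2x^2 + 8x + 11| ≤ 2·3^2 + 8·3 + 11 = 53.
Hence |(2x^3 + 6x^2 + 3x - 7) − 4| ≤ 53|x − 1| < ϵ provided |x − 1| < ϵ/53.
Take δ = min(2, ϵ/53). Then 0 < |x − 1| < δ gives both |x − 1| < 2 and |x − 1| < ϵ/53, so |(2x^3 + 6x^2 + 3x - 7) − 4| < ϵ.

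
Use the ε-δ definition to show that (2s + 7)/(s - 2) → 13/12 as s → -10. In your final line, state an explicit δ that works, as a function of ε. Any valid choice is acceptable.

δ = min(6, (72/11)ε)

Let ε > 0. We want δ > 0 with 0 < |s + 10| < δ ⇒ |(2s + 7)/(s - 2) − (13/12)| < ε.
Combining over a common denominator, (2s + 7)/(s - 2) − (13/12) = [(2s + 7)·(-12) − (-13)·(s - 2)] / [(-12)·(s - 2)] = -11(s + 10) / ((-12)(s - 2)).
So |(2s + 7)/(s - 2) − (13/12)| = 11|s + 10| / (12·|s − 2|).
Require δ ≤ 6, so |s − 2| ≥ |-12| − |s + 10| > 12 − 6 = 6.
Hence |(2s + 7)/(s - 2) − (13/12)| < 11|s + 10|/(12·6) = (11/72)|s + 10|, which is < ε once |s + 10| < (72/11)ε.
Take δ = min(6, (72/11)ε). Then 0 < |s + 10| < δ forces both bounds, so |(2s + 7)/(s - 2) − (13/12)| < ε.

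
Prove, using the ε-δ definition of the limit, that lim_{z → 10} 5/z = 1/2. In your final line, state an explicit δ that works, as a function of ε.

Fix ε > 0. We seek δ > 0 such that 0 < |z − 10| < δ implies |5/z − (1/2)| < ε.
|5/z − (1/2)| = 5·|10 − z|/(10·|z|) = 5|z − 10|/(10|z|).
Restrict δ ≤ 5. Then |z − 10| < 5 gives |z| > 5, so 10|z| > 50.
Then |5/z − (1/2)| < 5|z − 10|/50, which is < ε when |z − 10| < 10ε.
Take δ = min(5, 10ε). Then 0 < |z − 10| < δ gives both |z − 10| < 5 and |z − 10| < 10ε, so |5/z − (1/2)| < ε.

δ = min(5, 10ε)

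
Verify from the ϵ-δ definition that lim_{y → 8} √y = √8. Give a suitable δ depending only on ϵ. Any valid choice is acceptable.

Let ϵ > 0 be given. We want δ > 0 such that 0 < |y − 8| < δ implies |√y − √8| < ϵ.
Multiplying by the conjugate, |√y − √8| = |y − 8|/(√y + √8).
Restrict δ ≤ 8 so that |y − 8| < 8 forces y > 0, and then √y + √8 > √8.
Hence |√y − √8| < |y − 8|/√8, which is < ϵ once |y − 8| < √8·ϵ.
Take δ = min(8, √8·ϵ). If 0 < |y − 8| < δ then y > 0 and |√y − √8| < |y − 8|/√8 < ϵ.

δ = min(8, √8·ϵ)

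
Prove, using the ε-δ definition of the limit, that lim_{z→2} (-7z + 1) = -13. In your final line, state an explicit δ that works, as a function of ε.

Fix ε > 0. We need δ > 0 so that 0 < |z − 2| < δ implies |(-7z + 1) + 13| < ε.
Since (-7z + 1) + 13 = -7(z − 2), we have |(-7z + 1) + 13| = 7|z − 2|.
Thus it suffices that |z − 2| < ε/7.
Choosing δ = ε/7 gives |(-7z + 1) + 13| = 7|z − 2| < ε whenever |z − 2| < δ.

δ = ε/7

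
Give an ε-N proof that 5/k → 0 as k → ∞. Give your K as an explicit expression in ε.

K = 5/ε

Let ε > 0. For k ≥ 1, |5/k − 0| = 5/(k) ≤ 5/k.
We need 5/k < ε, i.e. k > 5/ε.
Take K = 5/ε. If k > K then |5/k| ≤ 5/k < ε.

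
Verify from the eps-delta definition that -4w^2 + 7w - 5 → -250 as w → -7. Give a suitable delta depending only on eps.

delta = min(1, eps/67)

Suppose eps > 0. We want delta > 0 such that 0 < |w + 7| < delta implies |(-4w^2 + 7w - 5) + 250| < eps.
(-4w^2 + 7w - 5) + 250 = -4w^2 + 7w + 245 = (w + 7)(-4w + 35).
So |(-4w^2 + 7w - 5) + 250| = |w + 7|·|-4w + 35|.
Require delta ≤ 1. Then |w + 7| < 1 gives |w| < 8, and by the triangle inequality |-4w + 35| ≤ 4·8 + 35 = 67.
Hence |(-4w^2 + 7w - 5) + 250| ≤ 67|w + 7| < eps provided |w + 7| < eps/67.
Choosing delta = min(1, eps/67) ensures both conditions, hence |(-4w^2 + 7w - 5) + 250| < eps.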